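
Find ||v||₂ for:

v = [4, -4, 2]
6

||v||₂ = √((4)² + (-4)² + (2)²) = √36 = 6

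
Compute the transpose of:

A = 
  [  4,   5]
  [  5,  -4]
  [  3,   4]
Aᵀ = 
  [  4,   5,   3]
  [  5,  -4,   4]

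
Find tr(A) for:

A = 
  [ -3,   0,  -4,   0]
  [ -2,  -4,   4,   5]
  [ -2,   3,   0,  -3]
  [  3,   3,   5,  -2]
-9

tr(A) = -3 + -4 + 0 + -2 = -9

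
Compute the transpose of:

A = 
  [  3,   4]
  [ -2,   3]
Aᵀ = 
  [  3,  -2]
  [  4,   3]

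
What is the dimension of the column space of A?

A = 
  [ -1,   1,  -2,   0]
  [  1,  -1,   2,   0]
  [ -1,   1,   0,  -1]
Row reduce:
R2 → R2 + (1)·R1
R3 → R3 - (1)·R1
Swap R2 ↔ R3
REF = 
  [ -1,   1,  -2,   0]
  [  0,   0,   2,  -1]
  [  0,   0,   0,   0]
Pivot columns: 1, 3 → 2 pivots.
dim(Col(A)) = number of pivot columns = 2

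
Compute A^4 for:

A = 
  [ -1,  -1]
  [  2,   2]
A^4 = 
  [ -1,  -1]
  [  2,   2]

A² = A·A:
A²[1,1] = (-1)(-1) + (-1)(2) = -1
A²[1,2] = (-1)(-1) + (-1)(2) = -1
A²[2,1] = (2)(-1) + (2)(2) = 2
A²[2,2] = (2)(-1) + (2)(2) = 2
A² = 
  [ -1,  -1]
  [  2,   2]

A^3 = A^2·A:
A^3[1,1] = (-1)(-1) + (-1)(2) = -1
A^3[1,2] = (-1)(-1) + (-1)(2) = -1
A^3[2,1] = (2)(-1) + (2)(2) = 2
A^3[2,2] = (2)(-1) + (2)(2) = 2
A^3 = 
  [ -1,  -1]
  [  2,   2]

A^4 = A^3·A:
A^4[1,1] = (-1)(-1) + (-1)(2) = -1
A^4[1,2] = (-1)(-1) + (-1)(2) = -1
A^4[2,1] = (2)(-1) + (2)(2) = 2
A^4[2,2] = (2)(-1) + (2)(2) = 2
A^4 = 
  [ -1,  -1]
  [  2,   2]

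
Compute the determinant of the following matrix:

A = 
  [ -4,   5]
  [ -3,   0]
15

For a 2×2 matrix, det = ad - bc = (-4)(0) - (5)(-3) = 15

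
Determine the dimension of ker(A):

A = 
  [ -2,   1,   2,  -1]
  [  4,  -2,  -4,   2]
nullity(A) = 3

Row reduce:
R2 → R2 + (2)·R1
REF = 
  [ -2,   1,   2,  -1]
  [  0,   0,   0,   0]
Pivot columns: 1 → 1 pivot.
rank(A) = 1, so nullity(A) = 4 - 1 = 3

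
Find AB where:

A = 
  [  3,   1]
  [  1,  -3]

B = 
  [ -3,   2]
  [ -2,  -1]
AB = 
  [-11,   5]
  [  3,   5]

A is 2×2 and B is 2×2, so AB is 2×2. Each entry is (row of A)·(column of B):
AB[1,1] = (3)(-3) + (1)(-2) = -11
AB[1,2] = (3)(2) + (1)(-1) = 5
AB[2,1] = (1)(-3) + (-3)(-2) = 3
AB[2,2] = (1)(2) + (-3)(-1) = 5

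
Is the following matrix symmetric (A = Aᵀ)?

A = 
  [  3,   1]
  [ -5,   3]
No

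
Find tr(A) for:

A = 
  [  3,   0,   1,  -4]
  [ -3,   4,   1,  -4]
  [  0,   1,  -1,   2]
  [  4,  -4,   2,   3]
9

tr(A) = 3 + 4 + -1 + 3 = 9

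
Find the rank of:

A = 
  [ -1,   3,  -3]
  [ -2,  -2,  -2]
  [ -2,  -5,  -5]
rank(A) = 3

Row reduce:
R2 → R2 - (2)·R1
R3 → R3 - (2)·R1
R3 → R3 - (11/8)·R2
REF = 
  [  -1,    3,   -3]
  [   0,   -8,    4]
  [   0,    0, -9/2]
Pivot columns: 1, 2, 3 → 3 pivots.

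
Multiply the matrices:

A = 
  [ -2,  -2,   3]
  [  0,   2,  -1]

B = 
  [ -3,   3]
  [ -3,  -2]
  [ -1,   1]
AB = 
  [  9,   1]
  [ -5,  -5]

A is 2×3 and B is 3×2, so AB is 2×2. Each entry is (row of A)·(column of B):
AB[1,1] = (-2)(-3) + (-2)(-3) + (3)(-1) = 9
AB[1,2] = (-2)(3) + (-2)(-2) + (3)(1) = 1
AB[2,1] = (0)(-3) + (2)(-3) + (-1)(-1) = -5
AB[2,2] = (0)(3) + (2)(-2) + (-1)(1) = -5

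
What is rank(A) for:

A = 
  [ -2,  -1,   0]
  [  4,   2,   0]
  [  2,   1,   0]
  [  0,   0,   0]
Row reduce:
R2 → R2 + (2)·R1
R3 → R3 + (1)·R1
REF = 
  [ -2,  -1,   0]
  [  0,   0,   0]
  [  0,   0,   0]
  [  0,   0,   0]
Pivot columns: 1 → 1 pivot.

rank(A) = 1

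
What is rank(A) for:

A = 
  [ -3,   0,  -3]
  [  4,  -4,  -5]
rank(A) = 2

Row reduce:
R2 → R2 + (4/3)·R1
REF = 
  [ -3,   0,  -3]
  [  0,  -4,  -9]
Pivot columns: 1, 2 → 2 pivots.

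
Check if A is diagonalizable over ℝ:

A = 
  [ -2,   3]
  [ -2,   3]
Yes

tr(A) = 1, det(A) = 0
Characteristic polynomial: λ² - tr(A)λ + det(A) = λ² - λ
λ² - λ = λ(λ - 1)
Eigenvalues: 1, 0
λ=0: alg. mult. = 1, geom. mult. = 2 - rank(A - (0)I) = 2 - 1 = 1
λ=1: alg. mult. = 1, geom. mult. = 2 - rank(A - (1)I) = 2 - 1 = 1
Sum of geometric multiplicities equals n, so A has n independent eigenvectors.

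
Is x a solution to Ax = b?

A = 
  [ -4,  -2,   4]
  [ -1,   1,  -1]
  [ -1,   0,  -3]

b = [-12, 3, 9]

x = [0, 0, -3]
Yes

Ax = [-12, 3, 9] = b ✓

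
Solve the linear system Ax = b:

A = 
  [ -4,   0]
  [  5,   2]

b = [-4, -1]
x = [1, -3]

Row reduce the augmented matrix [A|b]:
R2 → R2 + (5/4)·R1
REF = 
  [ -4,   0,  -4]
  [  0,   2,  -6]

Back-substitution:
x₂ = (-6) / 2 = -3
x₁ = (-4 - (0)(-3)) / (-4) = 1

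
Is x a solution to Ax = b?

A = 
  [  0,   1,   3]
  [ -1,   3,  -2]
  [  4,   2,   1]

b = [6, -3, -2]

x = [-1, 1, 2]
No

Ax = [7, 0, 0] ≠ b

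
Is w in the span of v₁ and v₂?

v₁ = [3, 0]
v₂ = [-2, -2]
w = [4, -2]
Yes

Form the augmented matrix and row-reduce:
[v₁|v₂|w] = 
  [  3,  -2,   4]
  [  0,  -2,  -2]
(already in echelon form — no row operations needed)

No row of the form [0 0 | nonzero], so the system is consistent. Back-substitution gives c₁ = 2, c₂ = 1: w = (2)·v₁ + (1)·v₂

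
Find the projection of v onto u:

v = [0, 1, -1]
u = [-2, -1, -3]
v·u = (0)(-2) + (1)(-1) + (-1)(-3) = 2
u·u = (-2)² + (-1)² + (-3)² = 14
proj_u(v) = (v·u / u·u) × u = (2/14) × u = (1/7) × u

proj_u(v) = [-2/7, -1/7, -3/7]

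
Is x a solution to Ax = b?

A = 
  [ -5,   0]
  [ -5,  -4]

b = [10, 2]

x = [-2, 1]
No

Ax = [10, 6] ≠ b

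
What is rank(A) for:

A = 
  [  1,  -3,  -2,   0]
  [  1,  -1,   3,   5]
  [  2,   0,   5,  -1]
Row reduce:
R2 → R2 - (1)·R1
R3 → R3 - (2)·R1
R3 → R3 - (3)·R2
REF = 
  [  1,  -3,  -2,   0]
  [  0,   2,   5,   5]
  [  0,   0,  -6, -16]
Pivot columns: 1, 2, 3 → 3 pivots.

rank(A) = 3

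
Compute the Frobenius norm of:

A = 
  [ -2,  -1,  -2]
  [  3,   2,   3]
||A||_F = 5.568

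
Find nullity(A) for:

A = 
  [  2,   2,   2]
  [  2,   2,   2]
nullity(A) = 2

Row reduce:
R2 → R2 - (1)·R1
REF = 
  [  2,   2,   2]
  [  0,   0,   0]
Pivot columns: 1 → 1 pivot.
rank(A) = 1, so nullity(A) = 3 - 1 = 2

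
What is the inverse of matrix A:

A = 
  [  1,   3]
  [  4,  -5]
det(A) = (1)(-5) - (3)(4) = -17
For a 2×2 matrix, A⁻¹ = (1/det(A)) · [[d, -b], [-c, a]]
    = (-1/17) · [[-5, -3], [-4, 1]]

A⁻¹ = 
  [ 5/17,  3/17]
  [ 4/17, -1/17]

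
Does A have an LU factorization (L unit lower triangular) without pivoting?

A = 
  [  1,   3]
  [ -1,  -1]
Yes.
A[1,1] = 1 ≠ 0, so Gaussian elimination proceeds without a row swap: multiplier ℓ₂₁ = (-1)/(1) = -1, and U[2,2] = -1 - (-1)(3) = 2.
L = 
  [  1,   0]
  [ -1,   1]
U = 
  [  1,   3]
  [  0,   2]
Check row 2 of LU: [(-1)(1), (-1)(3) + 2] = [-1, -1] = row 2 of A ✓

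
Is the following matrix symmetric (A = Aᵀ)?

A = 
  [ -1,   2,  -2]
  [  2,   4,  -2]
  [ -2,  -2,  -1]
Yes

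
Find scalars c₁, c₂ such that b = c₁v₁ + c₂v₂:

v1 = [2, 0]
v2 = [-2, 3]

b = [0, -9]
c1 = -3, c2 = -3

b = -3·v1 + -3·v2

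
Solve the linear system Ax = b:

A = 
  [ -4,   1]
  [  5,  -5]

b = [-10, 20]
x = [2, -2]

Row reduce the augmented matrix [A|b]:
R2 → R2 + (5/4)·R1
REF = 
  [   -4,     1,   -10]
  [    0, -15/4,  15/2]

Back-substitution:
x₂ = (15/2) / (-15/4) = -2
x₁ = (-10 - (1)(-2)) / (-4) = 2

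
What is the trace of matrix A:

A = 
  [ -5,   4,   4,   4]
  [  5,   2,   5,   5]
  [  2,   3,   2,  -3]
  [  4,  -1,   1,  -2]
-3

tr(A) = -5 + 2 + 2 + -2 = -3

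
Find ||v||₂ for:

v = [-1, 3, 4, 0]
5.099

||v||₂ = √((-1)² + (3)² + (4)² + (0)²) = √26 = 5.099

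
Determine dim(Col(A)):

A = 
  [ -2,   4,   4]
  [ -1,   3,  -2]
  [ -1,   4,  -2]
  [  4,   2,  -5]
Row reduce:
R2 → R2 - (1/2)·R1
R3 → R3 - (1/2)·R1
R4 → R4 + (2)·R1
R3 → R3 - (2)·R2
R4 → R4 - (10)·R2
R4 → R4 - (43/4)·R3
REF = 
  [ -2,   4,   4]
  [  0,   1,  -4]
  [  0,   0,   4]
  [  0,   0,   0]
Pivot columns: 1, 2, 3 → 3 pivots.
dim(Col(A)) = number of pivot columns = 3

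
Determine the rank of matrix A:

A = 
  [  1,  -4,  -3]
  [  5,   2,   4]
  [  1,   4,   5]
rank(A) = 3

Row reduce:
R2 → R2 - (5)·R1
R3 → R3 - (1)·R1
R3 → R3 - (4/11)·R2
REF = 
  [    1,    -4,    -3]
  [    0,    22,    19]
  [    0,     0, 12/11]
Pivot columns: 1, 2, 3 → 3 pivots.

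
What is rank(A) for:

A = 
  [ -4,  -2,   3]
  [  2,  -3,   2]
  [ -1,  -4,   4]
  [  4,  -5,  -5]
rank(A) = 3

Row reduce:
R2 → R2 + (1/2)·R1
R3 → R3 - (1/4)·R1
R4 → R4 + (1)·R1
R3 → R3 - (7/8)·R2
R4 → R4 - (7/4)·R2
R4 → R4 + (130/3)·R3
REF = 
  [  -4,   -2,    3]
  [   0,   -4,  7/2]
  [   0,    0, 3/16]
  [   0,    0,    0]
Pivot columns: 1, 2, 3 → 3 pivots.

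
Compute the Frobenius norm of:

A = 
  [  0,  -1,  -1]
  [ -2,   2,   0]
||A||_F = 3.162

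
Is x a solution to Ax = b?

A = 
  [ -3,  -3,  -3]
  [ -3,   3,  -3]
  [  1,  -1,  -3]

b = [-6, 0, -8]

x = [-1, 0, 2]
No

Ax = [-3, -3, -7] ≠ b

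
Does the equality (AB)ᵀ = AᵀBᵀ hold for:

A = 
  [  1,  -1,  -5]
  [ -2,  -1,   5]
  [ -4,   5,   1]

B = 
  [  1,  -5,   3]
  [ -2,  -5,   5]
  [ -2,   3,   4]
No

(AB)ᵀ = 
  [ 13, -10, -16]
  [-15,  30,  -2]
  [-22,   9,  17]

AᵀBᵀ = 
  [ -1, -12, -24]
  [ 19,  32,  19]
  [-27, -10,  29]

The two matrices differ, so (AB)ᵀ ≠ AᵀBᵀ in general. The correct identity is (AB)ᵀ = BᵀAᵀ.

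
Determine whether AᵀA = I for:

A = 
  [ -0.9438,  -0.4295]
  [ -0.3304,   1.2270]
No

AᵀA = 
  [  0.9999,   0]
  [  0,   1.6900]
≠ I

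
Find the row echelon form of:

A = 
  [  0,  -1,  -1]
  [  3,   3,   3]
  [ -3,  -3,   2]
Row operations:
Swap R1 ↔ R2
R3 → R3 + (1)·R1

Resulting echelon form:
REF = 
  [  3,   3,   3]
  [  0,  -1,  -1]
  [  0,   0,   5]

Rank = 3 (number of non-zero pivot rows).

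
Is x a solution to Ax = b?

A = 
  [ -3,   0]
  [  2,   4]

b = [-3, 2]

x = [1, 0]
Yes

Ax = [-3, 2] = b ✓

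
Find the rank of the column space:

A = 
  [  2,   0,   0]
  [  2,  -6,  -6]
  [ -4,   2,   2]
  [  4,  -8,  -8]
dim(Col(A)) = 2

Row reduce:
R2 → R2 - (1)·R1
R3 → R3 + (2)·R1
R4 → R4 - (2)·R1
R3 → R3 + (1/3)·R2
R4 → R4 - (4/3)·R2
REF = 
  [  2,   0,   0]
  [  0,  -6,  -6]
  [  0,   0,   0]
  [  0,   0,   0]
Pivot columns: 1, 2 → 2 pivots.
dim(Col(A)) = number of pivot columns = 2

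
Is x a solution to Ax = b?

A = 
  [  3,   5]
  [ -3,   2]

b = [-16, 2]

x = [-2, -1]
No

Ax = [-11, 4] ≠ b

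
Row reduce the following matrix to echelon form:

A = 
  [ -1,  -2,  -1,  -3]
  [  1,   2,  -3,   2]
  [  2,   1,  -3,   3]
Row operations:
R2 → R2 + (1)·R1
R3 → R3 + (2)·R1
Swap R2 ↔ R3

Resulting echelon form:
REF = 
  [ -1,  -2,  -1,  -3]
  [  0,  -3,  -5,  -3]
  [  0,   0,  -4,  -1]

Rank = 3 (number of non-zero pivot rows).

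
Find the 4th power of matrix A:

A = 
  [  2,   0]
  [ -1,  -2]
A^4 = 
  [ 16,   0]
  [  0,  16]

A² = A·A:
A²[1,1] = (2)(2) + (0)(-1) = 4
A²[1,2] = (2)(0) + (0)(-2) = 0
A²[2,1] = (-1)(2) + (-2)(-1) = 0
A²[2,2] = (-1)(0) + (-2)(-2) = 4
A² = 
  [  4,   0]
  [  0,   4]

A^3 = A^2·A:
A^3[1,1] = (4)(2) + (0)(-1) = 8
A^3[1,2] = (4)(0) + (0)(-2) = 0
A^3[2,1] = (0)(2) + (4)(-1) = -4
A^3[2,2] = (0)(0) + (4)(-2) = -8
A^3 = 
  [  8,   0]
  [ -4,  -8]

A^4 = A^3·A:
A^4[1,1] = (8)(2) + (0)(-1) = 16
A^4[1,2] = (8)(0) + (0)(-2) = 0
A^4[2,1] = (-4)(2) + (-8)(-1) = 0
A^4[2,2] = (-4)(0) + (-8)(-2) = 16
A^4 = 
  [ 16,   0]
  [  0,  16]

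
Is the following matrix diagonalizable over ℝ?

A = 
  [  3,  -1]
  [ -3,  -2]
Yes

tr(A) = 1, det(A) = -9
Characteristic polynomial: λ² - tr(A)λ + det(A) = λ² - λ - 9
λ² - λ - 9 = 0  ⇒  λ = (1 ± √((-1)² - 4·(-9)))/2 = (1 ± √(37))/2
  = (1 + √37)/2,  (1 - √37)/2
Eigenvalues: (1 + √37)/2, (1 - √37)/2  (≈ 3.541, -2.541)
The two irrational eigenvalues are distinct (simple), so each has alg. mult. = geom. mult. = 1.
Sum of geometric multiplicities equals n, so A has n independent eigenvectors.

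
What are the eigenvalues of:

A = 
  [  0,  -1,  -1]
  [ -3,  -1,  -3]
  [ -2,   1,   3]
λ = 2, √5, -√5  (≈ 2, 2.236, -2.236)

Characteristic polynomial: det(λI - A) = λ³ - 2λ² - 5λ + 10
Testing integer divisors of the constant term: p(2) = 0, so (λ - 2) is a factor:
p(λ) = (λ - 2)(λ² - 5)
λ² - 5 = 0  ⇒  λ = (0 ± √((0)² - 4·(-5)))/2 = (0 ± √(20))/2
  = √5,  -√5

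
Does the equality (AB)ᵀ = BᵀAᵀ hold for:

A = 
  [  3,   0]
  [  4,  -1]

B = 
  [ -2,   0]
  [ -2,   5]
Yes

(AB)ᵀ = 
  [ -6,  -6]
  [  0,  -5]

BᵀAᵀ = 
  [ -6,  -6]
  [  0,  -5]

Both sides are equal — this is the standard identity (AB)ᵀ = BᵀAᵀ, which holds for all A, B.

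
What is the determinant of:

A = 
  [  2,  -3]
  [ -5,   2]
-11

For a 2×2 matrix, det = ad - bc = (2)(2) - (-3)(-5) = -11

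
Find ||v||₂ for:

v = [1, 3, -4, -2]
5.477

||v||₂ = √((1)² + (3)² + (-4)² + (-2)²) = √30 = 5.477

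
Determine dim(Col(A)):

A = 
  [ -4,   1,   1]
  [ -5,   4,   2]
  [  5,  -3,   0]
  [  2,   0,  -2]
dim(Col(A)) = 3

Row reduce:
R2 → R2 - (5/4)·R1
R3 → R3 + (5/4)·R1
R4 → R4 + (1/2)·R1
R3 → R3 + (7/11)·R2
R4 → R4 - (2/11)·R2
R4 → R4 + (18/19)·R3
REF = 
  [   -4,     1,     1]
  [    0,  11/4,   3/4]
  [    0,     0, 19/11]
  [    0,     0,     0]
Pivot columns: 1, 2, 3 → 3 pivots.
dim(Col(A)) = number of pivot columns = 3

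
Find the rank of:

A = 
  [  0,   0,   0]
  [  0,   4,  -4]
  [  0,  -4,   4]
Row reduce:
Swap R1 ↔ R2
R3 → R3 + (1)·R1
REF = 
  [  0,   4,  -4]
  [  0,   0,   0]
  [  0,   0,   0]
Pivot columns: 2 → 1 pivot.

rank(A) = 1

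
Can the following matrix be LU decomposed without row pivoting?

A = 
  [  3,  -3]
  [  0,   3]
Yes.
A[1,1] = 3 ≠ 0, so Gaussian elimination proceeds without a row swap: multiplier ℓ₂₁ = (0)/(3) = 0, and U[2,2] = 3 - (0)(-3) = 3.
L = 
  [  1,   0]
  [  0,   1]
U = 
  [  3,  -3]
  [  0,   3]
Check row 2 of LU: [(0)(3), (0)(-3) + 3] = [0, 3] = row 2 of A ✓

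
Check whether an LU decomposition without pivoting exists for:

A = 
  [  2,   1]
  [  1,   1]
Yes.
A[1,1] = 2 ≠ 0, so Gaussian elimination proceeds without a row swap: multiplier ℓ₂₁ = (1)/(2) = 1/2, and U[2,2] = 1 - (1/2)(1) = 1/2.
L = 
  [  1,   0]
  [1/2,   1]
U = 
  [  2,   1]
  [  0, 1/2]
Check row 2 of LU: [(1/2)(2), (1/2)(1) + (1/2)] = [1, 1] = row 2 of A ✓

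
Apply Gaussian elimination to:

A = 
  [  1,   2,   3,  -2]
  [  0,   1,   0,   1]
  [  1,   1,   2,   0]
Row operations:
R3 → R3 - (1)·R1
R3 → R3 + (1)·R2

Resulting echelon form:
REF = 
  [  1,   2,   3,  -2]
  [  0,   1,   0,   1]
  [  0,   0,  -1,   3]

Rank = 3 (number of non-zero pivot rows).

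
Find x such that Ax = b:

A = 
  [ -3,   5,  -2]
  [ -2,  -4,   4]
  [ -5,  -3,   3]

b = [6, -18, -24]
Row reduce the augmented matrix [A|b]:
R2 → R2 - (2/3)·R1
R3 → R3 - (5/3)·R1
R3 → R3 - (17/11)·R2
REF = 
  [    -3,      5,     -2,      6]
  [     0,  -22/3,   16/3,    -22]
  [     0,      0, -21/11,      0]

Back-substitution:
x₃ = 0 / (-21/11) = 0
x₂ = (-22 - (16/3)(0)) / (-22/3) = 3
x₁ = (6 - (5)(3) - (-2)(0)) / (-3) = 3

x = [3, 3, 0]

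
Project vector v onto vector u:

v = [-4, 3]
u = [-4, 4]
proj_u(v) = [-7/2, 7/2]

v·u = (-4)(-4) + (3)(4) = 28
u·u = (-4)² + (4)² = 32
proj_u(v) = (v·u / u·u) × u = (28/32) × u = (7/8) × u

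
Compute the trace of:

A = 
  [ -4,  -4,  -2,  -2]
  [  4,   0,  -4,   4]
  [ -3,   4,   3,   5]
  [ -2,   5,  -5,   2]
1

tr(A) = -4 + 0 + 3 + 2 = 1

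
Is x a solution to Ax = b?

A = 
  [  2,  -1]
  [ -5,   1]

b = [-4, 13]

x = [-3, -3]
No

Ax = [-3, 12] ≠ b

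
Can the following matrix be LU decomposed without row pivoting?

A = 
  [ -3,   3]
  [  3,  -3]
Yes.
A[1,1] = -3 ≠ 0, so Gaussian elimination proceeds without a row swap: multiplier ℓ₂₁ = (3)/(-3) = -1, and U[2,2] = -3 - (-1)(3) = 0.
L = 
  [  1,   0]
  [ -1,   1]
U = 
  [ -3,   3]
  [  0,   0]
Check row 2 of LU: [(-1)(-3), (-1)(3) + 0] = [3, -3] = row 2 of A ✓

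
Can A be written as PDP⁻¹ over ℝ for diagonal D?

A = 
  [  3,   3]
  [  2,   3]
Yes

tr(A) = 6, det(A) = 3
Characteristic polynomial: λ² - tr(A)λ + det(A) = λ² - 6λ + 3
λ² - 6λ + 3 = 0  ⇒  λ = (6 ± √((-6)² - 4·(3)))/2 = (6 ± √(24))/2
  = 3 + √6,  3 - √6
Eigenvalues: 3 + √6, 3 - √6  (≈ 5.449, 0.5505)
The two irrational eigenvalues are distinct (simple), so each has alg. mult. = geom. mult. = 1.
Sum of geometric multiplicities equals n, so A has n independent eigenvectors.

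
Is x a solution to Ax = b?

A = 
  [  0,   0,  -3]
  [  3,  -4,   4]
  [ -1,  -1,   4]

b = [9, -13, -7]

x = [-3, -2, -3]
Yes

Ax = [9, -13, -7] = b ✓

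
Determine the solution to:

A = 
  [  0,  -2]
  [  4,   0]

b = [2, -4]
Row reduce the augmented matrix [A|b]:
Swap R1 ↔ R2
REF = 
  [  4,   0,  -4]
  [  0,  -2,   2]

Back-substitution:
x₂ = 2 / (-2) = -1
x₁ = (-4 - (0)(-1)) / 4 = -1

x = [-1, -1]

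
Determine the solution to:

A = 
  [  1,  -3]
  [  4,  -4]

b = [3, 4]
x = [0, -1]

Row reduce the augmented matrix [A|b]:
R2 → R2 - (4)·R1
REF = 
  [  1,  -3,   3]
  [  0,   8,  -8]

Back-substitution:
x₂ = (-8) / 8 = -1
x₁ = (3 - (-3)(-1)) / 1 = 0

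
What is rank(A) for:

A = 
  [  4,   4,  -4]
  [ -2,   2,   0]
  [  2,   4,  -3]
rank(A) = 2

Row reduce:
R2 → R2 + (1/2)·R1
R3 → R3 - (1/2)·R1
R3 → R3 - (1/2)·R2
REF = 
  [  4,   4,  -4]
  [  0,   4,  -2]
  [  0,   0,   0]
Pivot columns: 1, 2 → 2 pivots.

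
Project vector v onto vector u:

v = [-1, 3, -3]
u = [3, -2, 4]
v·u = (-1)(3) + (3)(-2) + (-3)(4) = -21
u·u = (3)² + (-2)² + (4)² = 29
proj_u(v) = (v·u / u·u) × u = (-21/29) × u

proj_u(v) = [-63/29, 42/29, -84/29]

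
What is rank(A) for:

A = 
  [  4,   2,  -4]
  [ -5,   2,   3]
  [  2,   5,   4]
rank(A) = 3

Row reduce:
R2 → R2 + (5/4)·R1
R3 → R3 - (1/2)·R1
R3 → R3 - (8/9)·R2
REF = 
  [   4,    2,   -4]
  [   0,  9/2,   -2]
  [   0,    0, 70/9]
Pivot columns: 1, 2, 3 → 3 pivots.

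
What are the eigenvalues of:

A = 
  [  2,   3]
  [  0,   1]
λ = 2, 1

tr(A) = 3, det(A) = 2
Characteristic polynomial: λ² - tr(A)λ + det(A) = λ² - 3λ + 2
λ² - 3λ + 2 = (λ - 1)(λ - 2)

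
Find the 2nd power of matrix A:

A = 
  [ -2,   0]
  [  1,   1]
A² = A·A:
A²[1,1] = (-2)(-2) + (0)(1) = 4
A²[1,2] = (-2)(0) + (0)(1) = 0
A²[2,1] = (1)(-2) + (1)(1) = -1
A²[2,2] = (1)(0) + (1)(1) = 1
A² = 
  [  4,   0]
  [ -1,   1]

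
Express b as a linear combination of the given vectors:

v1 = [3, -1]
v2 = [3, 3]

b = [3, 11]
c1 = -2, c2 = 3

b = -2·v1 + 3·v2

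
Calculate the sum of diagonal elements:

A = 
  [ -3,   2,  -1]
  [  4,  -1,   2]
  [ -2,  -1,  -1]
-5

tr(A) = -3 + -1 + -1 = -5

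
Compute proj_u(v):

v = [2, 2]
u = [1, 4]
proj_u(v) = [10/17, 40/17]

v·u = (2)(1) + (2)(4) = 10
u·u = (1)² + (4)² = 17
proj_u(v) = (v·u / u·u) × u = (10/17) × u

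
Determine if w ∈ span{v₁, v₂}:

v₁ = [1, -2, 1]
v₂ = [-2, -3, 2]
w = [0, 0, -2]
No

Form the augmented matrix and row-reduce:
[v₁|v₂|w] = 
  [  1,  -2,   0]
  [ -2,  -3,   0]
  [  1,   2,  -2]
R2 → R2 + (2)·R1
R3 → R3 - (1)·R1
R3 → R3 + (4/7)·R2
REF = 
  [  1,  -2,   0]
  [  0,  -7,   0]
  [  0,   0,  -2]

Row 3 reads [0 0 | -2], i.e. 0 = -2, so the system is inconsistent and w ∉ span{v₁, v₂}.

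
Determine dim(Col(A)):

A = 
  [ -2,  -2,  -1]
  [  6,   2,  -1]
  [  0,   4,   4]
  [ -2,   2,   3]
dim(Col(A)) = 2

Row reduce:
R2 → R2 + (3)·R1
R4 → R4 - (1)·R1
R3 → R3 + (1)·R2
R4 → R4 + (1)·R2
REF = 
  [ -2,  -2,  -1]
  [  0,  -4,  -4]
  [  0,   0,   0]
  [  0,   0,   0]
Pivot columns: 1, 2 → 2 pivots.
dim(Col(A)) = number of pivot columns = 2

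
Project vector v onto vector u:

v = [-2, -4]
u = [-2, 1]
proj_u(v) = [0, 0]

v·u = (-2)(-2) + (-4)(1) = 0
u·u = (-2)² + (1)² = 5
proj_u(v) = (v·u / u·u) × u = (0/5) × u = (0) × u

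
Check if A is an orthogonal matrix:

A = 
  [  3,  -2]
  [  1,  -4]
No

AᵀA = 
  [ 10, -10]
  [-10,  20]
≠ I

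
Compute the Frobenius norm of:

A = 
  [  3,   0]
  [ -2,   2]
||A||_F = 4.123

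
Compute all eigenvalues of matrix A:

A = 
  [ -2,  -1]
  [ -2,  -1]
tr(A) = -3, det(A) = 0
Characteristic polynomial: λ² - tr(A)λ + det(A) = λ² + 3λ
λ² + 3λ = λ(λ + 3)

λ = 0, -3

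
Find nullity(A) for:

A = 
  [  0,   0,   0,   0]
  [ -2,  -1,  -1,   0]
nullity(A) = 3

Row reduce:
Swap R1 ↔ R2
REF = 
  [ -2,  -1,  -1,   0]
  [  0,   0,   0,   0]
Pivot columns: 1 → 1 pivot.
rank(A) = 1, so nullity(A) = 4 - 1 = 3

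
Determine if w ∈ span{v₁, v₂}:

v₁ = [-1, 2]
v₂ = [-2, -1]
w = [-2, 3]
Yes

Form the augmented matrix and row-reduce:
[v₁|v₂|w] = 
  [ -1,  -2,  -2]
  [  2,  -1,   3]
R2 → R2 + (2)·R1
REF = 
  [ -1,  -2,  -2]
  [  0,  -5,  -1]

No row of the form [0 0 | nonzero], so the system is consistent. Back-substitution gives c₁ = 8/5, c₂ = 1/5: w = (8/5)·v₁ + (1/5)·v₂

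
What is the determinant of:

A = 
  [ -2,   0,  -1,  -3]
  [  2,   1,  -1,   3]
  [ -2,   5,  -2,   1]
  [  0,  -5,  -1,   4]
Cofactor expansion along row 1: det(A) = a₁₁M₁₁ - a₁₂M₁₂ + a₁₃M₁₃ - a₁₄M₁₄

M₁₁ = det[[1, -1, 3]; [5, -2, 1]; [-5, -1, 4]]
  = (1)·((-2)(4) - (1)(-1)) - (-1)·((5)(4) - (1)(-5)) + (3)·((5)(-1) - (-2)(-5))
  = (1)(-7) - (-1)(25) + (3)(-15)
  = -27
M₁₂ = det[[2, -1, 3]; [-2, -2, 1]; [0, -1, 4]]
  = (2)·((-2)(4) - (1)(-1)) - (-1)·((-2)(4) - (1)(0)) + (3)·((-2)(-1) - (-2)(0))
  = (2)(-7) - (-1)(-8) + (3)(2)
  = -16
M₁₃ = det[[2, 1, 3]; [-2, 5, 1]; [0, -5, 4]]
  = (2)·((5)(4) - (1)(-5)) - (1)·((-2)(4) - (1)(0)) + (3)·((-2)(-5) - (5)(0))
  = (2)(25) - (1)(-8) + (3)(10)
  = 88
M₁₄ = det[[2, 1, -1]; [-2, 5, -2]; [0, -5, -1]]
  = (2)·((5)(-1) - (-2)(-5)) - (1)·((-2)(-1) - (-2)(0)) + (-1)·((-2)(-5) - (5)(0))
  = (2)(-15) - (1)(2) + (-1)(10)
  = -42

det(A) = (-2)(-27) - (0)(-16) + (-1)(88) - (-3)(-42) = -160

det(A) = -160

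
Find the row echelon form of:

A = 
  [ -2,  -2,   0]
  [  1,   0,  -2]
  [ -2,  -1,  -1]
Row operations:
R2 → R2 + (1/2)·R1
R3 → R3 - (1)·R1
R3 → R3 + (1)·R2

Resulting echelon form:
REF = 
  [ -2,  -2,   0]
  [  0,  -1,  -2]
  [  0,   0,  -3]

Rank = 3 (number of non-zero pivot rows).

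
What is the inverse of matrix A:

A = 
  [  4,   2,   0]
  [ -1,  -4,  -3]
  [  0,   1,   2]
det(A) = (4)·((-4)(2) - (-3)(1)) - (2)·((-1)(2) - (-3)(0)) + (0)·((-1)(1) - (-4)(0))
  = (4)(-5) - (2)(-2) + (0)(-1)
  = -16
det(A) = -16 ≠ 0, so A is invertible.

Cofactors Cᵢⱼ = (-1)ⁱ⁺ʲ·Mᵢⱼ:
C = 
  [ -5,   2,  -1]
  [ -4,   8,  -4]
  [ -6,  12, -14]

adj(A) = Cᵀ:
adj(A) = 
  [ -5,  -4,  -6]
  [  2,   8,  12]
  [ -1,  -4, -14]

A⁻¹ = (-1/16) · adj(A):
A⁻¹ = 
  [5/16,  1/4,  3/8]
  [-1/8, -1/2, -3/4]
  [1/16,  1/4,  7/8]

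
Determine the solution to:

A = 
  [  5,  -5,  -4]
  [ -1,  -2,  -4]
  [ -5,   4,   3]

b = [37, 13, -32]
x = [3, -2, -3]

Row reduce the augmented matrix [A|b]:
R2 → R2 + (1/5)·R1
R3 → R3 + (1)·R1
R3 → R3 - (1/3)·R2
REF = 
  [    5,    -5,    -4,    37]
  [    0,    -3, -24/5, 102/5]
  [    0,     0,   3/5,  -9/5]

Back-substitution:
x₃ = (-9/5) / (3/5) = -3
x₂ = (102/5 - (-24/5)(-3)) / (-3) = -2
x₁ = (37 - (-5)(-2) - (-4)(-3)) / 5 = 3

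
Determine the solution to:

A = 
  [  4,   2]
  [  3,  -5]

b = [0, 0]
x = [0, 0]

Row reduce the augmented matrix [A|b]:
R2 → R2 - (3/4)·R1
REF = 
  [    4,     2,     0]
  [    0, -13/2,     0]

Back-substitution:
x₂ = 0 / (-13/2) = 0
x₁ = (0 - (2)(0)) / 4 = 0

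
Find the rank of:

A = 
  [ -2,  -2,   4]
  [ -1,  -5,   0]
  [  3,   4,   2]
Row reduce:
R2 → R2 - (1/2)·R1
R3 → R3 + (3/2)·R1
R3 → R3 + (1/4)·R2
REF = 
  [  -2,   -2,    4]
  [   0,   -4,   -2]
  [   0,    0, 15/2]
Pivot columns: 1, 2, 3 → 3 pivots.

rank(A) = 3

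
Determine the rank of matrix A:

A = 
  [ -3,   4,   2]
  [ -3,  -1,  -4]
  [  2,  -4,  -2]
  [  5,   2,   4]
Row reduce:
R2 → R2 - (1)·R1
R3 → R3 + (2/3)·R1
R4 → R4 + (5/3)·R1
R3 → R3 - (4/15)·R2
R4 → R4 + (26/15)·R2
R4 → R4 + (23/7)·R3
REF = 
  [   -3,     4,     2]
  [    0,    -5,    -6]
  [    0,     0, 14/15]
  [    0,     0,     0]
Pivot columns: 1, 2, 3 → 3 pivots.

rank(A) = 3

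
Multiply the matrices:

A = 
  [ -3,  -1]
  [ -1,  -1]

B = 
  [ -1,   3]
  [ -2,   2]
A is 2×2 and B is 2×2, so AB is 2×2. Each entry is (row of A)·(column of B):
AB[1,1] = (-3)(-1) + (-1)(-2) = 5
AB[1,2] = (-3)(3) + (-1)(2) = -11
AB[2,1] = (-1)(-1) + (-1)(-2) = 3
AB[2,2] = (-1)(3) + (-1)(2) = -5

AB = 
  [  5, -11]
  [  3,  -5]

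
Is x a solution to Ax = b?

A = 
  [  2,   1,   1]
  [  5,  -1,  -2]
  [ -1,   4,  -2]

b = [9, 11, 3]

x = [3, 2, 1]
Yes

Ax = [9, 11, 3] = b ✓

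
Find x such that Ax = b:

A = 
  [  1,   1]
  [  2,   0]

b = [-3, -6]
x = [-3, 0]

Row reduce the augmented matrix [A|b]:
R2 → R2 - (2)·R1
REF = 
  [  1,   1,  -3]
  [  0,  -2,   0]

Back-substitution:
x₂ = 0 / (-2) = 0
x₁ = (-3 - (1)(0)) / 1 = -3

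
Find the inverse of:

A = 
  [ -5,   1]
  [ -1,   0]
det(A) = (-5)(0) - (1)(-1) = 1
For a 2×2 matrix, A⁻¹ = (1/det(A)) · [[d, -b], [-c, a]]
    = (1) · [[0, -1], [1, -5]]

A⁻¹ = 
  [  0,  -1]
  [  1,  -5]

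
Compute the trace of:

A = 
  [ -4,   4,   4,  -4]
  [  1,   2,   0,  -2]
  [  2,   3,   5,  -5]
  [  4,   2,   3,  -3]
0

tr(A) = -4 + 2 + 5 + -3 = 0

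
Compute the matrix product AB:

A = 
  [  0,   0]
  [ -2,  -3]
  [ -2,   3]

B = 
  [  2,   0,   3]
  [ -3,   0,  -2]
A is 3×2 and B is 2×3, so AB is 3×3. Each entry is (row of A)·(column of B):
AB[1,1] = (0)(2) + (0)(-3) = 0
AB[1,2] = (0)(0) + (0)(0) = 0
AB[1,3] = (0)(3) + (0)(-2) = 0
AB[2,1] = (-2)(2) + (-3)(-3) = 5
AB[2,2] = (-2)(0) + (-3)(0) = 0
AB[2,3] = (-2)(3) + (-3)(-2) = 0
AB[3,1] = (-2)(2) + (3)(-3) = -13
AB[3,2] = (-2)(0) + (3)(0) = 0
AB[3,3] = (-2)(3) + (3)(-2) = -12

AB = 
  [  0,   0,   0]
  [  5,   0,   0]
  [-13,   0, -12]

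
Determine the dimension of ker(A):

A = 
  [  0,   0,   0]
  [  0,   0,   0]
nullity(A) = 3

Row reduce:
(no row operations needed)
REF = 
  [  0,   0,   0]
  [  0,   0,   0]
Pivot columns: none → 0 pivots.
rank(A) = 0, so nullity(A) = 3 - 0 = 3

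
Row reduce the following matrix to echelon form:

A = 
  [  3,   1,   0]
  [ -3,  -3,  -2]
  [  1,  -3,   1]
Row operations:
R2 → R2 + (1)·R1
R3 → R3 - (1/3)·R1
R3 → R3 - (5/3)·R2

Resulting echelon form:
REF = 
  [   3,    1,    0]
  [   0,   -2,   -2]
  [   0,    0, 13/3]

Rank = 3 (number of non-zero pivot rows).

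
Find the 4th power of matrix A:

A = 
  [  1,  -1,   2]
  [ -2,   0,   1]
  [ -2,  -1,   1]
A² = A·A:
A²[1,1] = (1)(1) + (-1)(-2) + (2)(-2) = -1
A²[1,2] = (1)(-1) + (-1)(0) + (2)(-1) = -3
A²[1,3] = (1)(2) + (-1)(1) + (2)(1) = 3
A²[2,1] = (-2)(1) + (0)(-2) + (1)(-2) = -4
A²[2,2] = (-2)(-1) + (0)(0) + (1)(-1) = 1
A²[2,3] = (-2)(2) + (0)(1) + (1)(1) = -3
A²[3,1] = (-2)(1) + (-1)(-2) + (1)(-2) = -2
A²[3,2] = (-2)(-1) + (-1)(0) + (1)(-1) = 1
A²[3,3] = (-2)(2) + (-1)(1) + (1)(1) = -4
A² = 
  [ -1,  -3,   3]
  [ -4,   1,  -3]
  [ -2,   1,  -4]

A^3 = A^2·A:
A^3[1,1] = (-1)(1) + (-3)(-2) + (3)(-2) = -1
A^3[1,2] = (-1)(-1) + (-3)(0) + (3)(-1) = -2
A^3[1,3] = (-1)(2) + (-3)(1) + (3)(1) = -2
A^3[2,1] = (-4)(1) + (1)(-2) + (-3)(-2) = 0
A^3[2,2] = (-4)(-1) + (1)(0) + (-3)(-1) = 7
A^3[2,3] = (-4)(2) + (1)(1) + (-3)(1) = -10
A^3[3,1] = (-2)(1) + (1)(-2) + (-4)(-2) = 4
A^3[3,2] = (-2)(-1) + (1)(0) + (-4)(-1) = 6
A^3[3,3] = (-2)(2) + (1)(1) + (-4)(1) = -7
A^3 = 
  [ -1,  -2,  -2]
  [  0,   7, -10]
  [  4,   6,  -7]

A^4 = A^3·A:
A^4[1,1] = (-1)(1) + (-2)(-2) + (-2)(-2) = 7
A^4[1,2] = (-1)(-1) + (-2)(0) + (-2)(-1) = 3
A^4[1,3] = (-1)(2) + (-2)(1) + (-2)(1) = -6
A^4[2,1] = (0)(1) + (7)(-2) + (-10)(-2) = 6
A^4[2,2] = (0)(-1) + (7)(0) + (-10)(-1) = 10
A^4[2,3] = (0)(2) + (7)(1) + (-10)(1) = -3
A^4[3,1] = (4)(1) + (6)(-2) + (-7)(-2) = 6
A^4[3,2] = (4)(-1) + (6)(0) + (-7)(-1) = 3
A^4[3,3] = (4)(2) + (6)(1) + (-7)(1) = 7
A^4 = 
  [  7,   3,  -6]
  [  6,  10,  -3]
  [  6,   3,   7]

Therefore
A^4 = 
  [  7,   3,  -6]
  [  6,  10,  -3]
  [  6,   3,   7]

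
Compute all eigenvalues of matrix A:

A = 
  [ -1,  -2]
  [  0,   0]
λ = 0, -1

tr(A) = -1, det(A) = 0
Characteristic polynomial: λ² - tr(A)λ + det(A) = λ² + λ
λ² + λ = λ(λ + 1)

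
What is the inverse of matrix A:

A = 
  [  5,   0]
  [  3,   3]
det(A) = (5)(3) - (0)(3) = 15
For a 2×2 matrix, A⁻¹ = (1/det(A)) · [[d, -b], [-c, a]]
    = (1/15) · [[3, 0], [-3, 5]]

A⁻¹ = 
  [ 1/5,    0]
  [-1/5,  1/3]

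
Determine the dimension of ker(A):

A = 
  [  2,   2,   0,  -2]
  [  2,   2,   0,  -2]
nullity(A) = 3

Row reduce:
R2 → R2 - (1)·R1
REF = 
  [  2,   2,   0,  -2]
  [  0,   0,   0,   0]
Pivot columns: 1 → 1 pivot.
rank(A) = 1, so nullity(A) = 4 - 1 = 3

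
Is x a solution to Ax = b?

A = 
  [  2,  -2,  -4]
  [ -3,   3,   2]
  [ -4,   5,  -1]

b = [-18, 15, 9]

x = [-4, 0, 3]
No

Ax = [-20, 18, 13] ≠ b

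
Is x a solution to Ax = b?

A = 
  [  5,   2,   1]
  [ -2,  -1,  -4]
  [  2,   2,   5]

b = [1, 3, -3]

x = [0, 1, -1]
Yes

Ax = [1, 3, -3] = b ✓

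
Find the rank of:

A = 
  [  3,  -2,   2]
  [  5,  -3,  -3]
rank(A) = 2

Row reduce:
R2 → R2 - (5/3)·R1
REF = 
  [    3,    -2,     2]
  [    0,   1/3, -19/3]
Pivot columns: 1, 2 → 2 pivots.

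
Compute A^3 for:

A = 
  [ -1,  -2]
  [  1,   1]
A² = A·A:
A²[1,1] = (-1)(-1) + (-2)(1) = -1
A²[1,2] = (-1)(-2) + (-2)(1) = 0
A²[2,1] = (1)(-1) + (1)(1) = 0
A²[2,2] = (1)(-2) + (1)(1) = -1
A² = 
  [ -1,   0]
  [  0,  -1]

A^3 = A^2·A:
A^3[1,1] = (-1)(-1) + (0)(1) = 1
A^3[1,2] = (-1)(-2) + (0)(1) = 2
A^3[2,1] = (0)(-1) + (-1)(1) = -1
A^3[2,2] = (0)(-2) + (-1)(1) = -1
A^3 = 
  [  1,   2]
  [ -1,  -1]

Therefore
A^3 = 
  [  1,   2]
  [ -1,  -1]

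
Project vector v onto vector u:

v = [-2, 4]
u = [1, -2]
v·u = (-2)(1) + (4)(-2) = -10
u·u = (1)² + (-2)² = 5
proj_u(v) = (v·u / u·u) × u = (-10/5) × u = (-2) × u

proj_u(v) = [-2, 4]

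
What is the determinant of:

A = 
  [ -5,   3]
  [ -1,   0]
For a 2×2 matrix, det = ad - bc = (-5)(0) - (3)(-1) = 3

det(A) = 3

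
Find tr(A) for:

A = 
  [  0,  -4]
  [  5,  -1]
-1

tr(A) = 0 + -1 = -1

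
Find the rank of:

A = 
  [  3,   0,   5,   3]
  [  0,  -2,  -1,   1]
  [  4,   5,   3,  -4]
rank(A) = 3

Row reduce:
R3 → R3 - (4/3)·R1
R3 → R3 + (5/2)·R2
REF = 
  [    3,     0,     5,     3]
  [    0,    -2,    -1,     1]
  [    0,     0, -37/6, -11/2]
Pivot columns: 1, 2, 3 → 3 pivots.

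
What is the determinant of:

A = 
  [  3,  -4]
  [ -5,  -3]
For a 2×2 matrix, det = ad - bc = (3)(-3) - (-4)(-5) = -29

det(A) = -29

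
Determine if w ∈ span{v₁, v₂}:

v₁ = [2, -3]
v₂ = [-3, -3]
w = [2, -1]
Yes

Form the augmented matrix and row-reduce:
[v₁|v₂|w] = 
  [  2,  -3,   2]
  [ -3,  -3,  -1]
R2 → R2 + (3/2)·R1
REF = 
  [    2,    -3,     2]
  [    0, -15/2,     2]

No row of the form [0 0 | nonzero], so the system is consistent. Back-substitution gives c₁ = 3/5, c₂ = -4/15: w = (3/5)·v₁ + (-4/15)·v₂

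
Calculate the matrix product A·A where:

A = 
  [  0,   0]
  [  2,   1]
A² = A·A:
A²[1,1] = (0)(0) + (0)(2) = 0
A²[1,2] = (0)(0) + (0)(1) = 0
A²[2,1] = (2)(0) + (1)(2) = 2
A²[2,2] = (2)(0) + (1)(1) = 1
A² = 
  [  0,   0]
  [  2,   1]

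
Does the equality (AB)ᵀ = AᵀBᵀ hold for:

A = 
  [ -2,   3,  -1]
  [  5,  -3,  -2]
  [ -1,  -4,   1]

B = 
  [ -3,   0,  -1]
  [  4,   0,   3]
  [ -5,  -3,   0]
No

(AB)ᵀ = 
  [ 23, -17, -18]
  [  3,   6,  -3]
  [ 11, -14, -11]

AᵀBᵀ = 
  [  7, -11,  -5]
  [ -5,   0,  -6]
  [  2,  -1,  11]

The two matrices differ, so (AB)ᵀ ≠ AᵀBᵀ in general. The correct identity is (AB)ᵀ = BᵀAᵀ.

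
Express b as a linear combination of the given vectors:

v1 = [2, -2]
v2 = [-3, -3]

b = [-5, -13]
c1 = 2, c2 = 3

b = 2·v1 + 3·v2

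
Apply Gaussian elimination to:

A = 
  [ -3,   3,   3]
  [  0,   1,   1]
Row operations:
No row operations needed (already in echelon form).

Resulting echelon form:
REF = 
  [ -3,   3,   3]
  [  0,   1,   1]

Rank = 2 (number of non-zero pivot rows).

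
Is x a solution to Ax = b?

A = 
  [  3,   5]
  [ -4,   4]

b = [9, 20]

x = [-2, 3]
Yes

Ax = [9, 20] = b ✓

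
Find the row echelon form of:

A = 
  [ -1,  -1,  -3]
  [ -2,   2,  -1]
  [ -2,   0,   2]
Row operations:
R2 → R2 - (2)·R1
R3 → R3 - (2)·R1
R3 → R3 - (1/2)·R2

Resulting echelon form:
REF = 
  [  -1,   -1,   -3]
  [   0,    4,    5]
  [   0,    0, 11/2]

Rank = 3 (number of non-zero pivot rows).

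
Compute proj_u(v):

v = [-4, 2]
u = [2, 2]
proj_u(v) = [-1, -1]

v·u = (-4)(2) + (2)(2) = -4
u·u = (2)² + (2)² = 8
proj_u(v) = (v·u / u·u) × u = (-4/8) × u = (-1/2) × u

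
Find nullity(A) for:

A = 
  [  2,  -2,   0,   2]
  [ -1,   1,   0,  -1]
nullity(A) = 3

Row reduce:
R2 → R2 + (1/2)·R1
REF = 
  [  2,  -2,   0,   2]
  [  0,   0,   0,   0]
Pivot columns: 1 → 1 pivot.
rank(A) = 1, so nullity(A) = 4 - 1 = 3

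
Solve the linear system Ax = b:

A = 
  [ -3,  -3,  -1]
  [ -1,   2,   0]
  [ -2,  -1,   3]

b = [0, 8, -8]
Row reduce the augmented matrix [A|b]:
R2 → R2 - (1/3)·R1
R3 → R3 - (2/3)·R1
R3 → R3 - (1/3)·R2
REF = 
  [   -3,    -3,    -1,     0]
  [    0,     3,   1/3,     8]
  [    0,     0,  32/9, -32/3]

Back-substitution:
x₃ = (-32/3) / (32/9) = -3
x₂ = (8 - (1/3)(-3)) / 3 = 3
x₁ = (0 - (-3)(3) - (-1)(-3)) / (-3) = -2

x = [-2, 3, -3]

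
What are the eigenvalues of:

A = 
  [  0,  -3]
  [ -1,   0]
λ = √3, -√3  (≈ 1.732, -1.732)

tr(A) = 0, det(A) = -3
Characteristic polynomial: λ² - tr(A)λ + det(A) = λ² - 3
λ² - 3 = 0  ⇒  λ = (0 ± √((0)² - 4·(-3)))/2 = (0 ± √(12))/2
  = √3,  -√3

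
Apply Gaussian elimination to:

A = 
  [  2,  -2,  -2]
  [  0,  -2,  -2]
Row operations:
No row operations needed (already in echelon form).

Resulting echelon form:
REF = 
  [  2,  -2,  -2]
  [  0,  -2,  -2]

Rank = 2 (number of non-zero pivot rows).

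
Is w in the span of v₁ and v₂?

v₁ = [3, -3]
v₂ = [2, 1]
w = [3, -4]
Yes

Form the augmented matrix and row-reduce:
[v₁|v₂|w] = 
  [  3,   2,   3]
  [ -3,   1,  -4]
R2 → R2 + (1)·R1
REF = 
  [  3,   2,   3]
  [  0,   3,  -1]

No row of the form [0 0 | nonzero], so the system is consistent. Back-substitution gives c₁ = 11/9, c₂ = -1/3: w = (11/9)·v₁ + (-1/3)·v₂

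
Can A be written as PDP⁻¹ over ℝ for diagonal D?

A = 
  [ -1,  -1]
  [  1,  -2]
No

tr(A) = -3, det(A) = 3
Characteristic polynomial: λ² - tr(A)λ + det(A) = λ² + 3λ + 3
λ² + 3λ + 3 = 0  ⇒  λ = (-3 ± √((3)² - 4·(3)))/2 = (-3 ± √(-3))/2
  = (-3 + i√3)/2,  (-3 - i√3)/2
Eigenvalues: (-3 + i√3)/2, (-3 - i√3)/2  (≈ -1.5 + 0.866i, -1.5 - 0.866i)
Has complex eigenvalues (not diagonalizable over ℝ).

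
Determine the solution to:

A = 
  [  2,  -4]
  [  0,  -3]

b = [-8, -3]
x = [-2, 1]

Row reduce the augmented matrix [A|b]:
(already in echelon form)
REF = 
  [  2,  -4,  -8]
  [  0,  -3,  -3]

Back-substitution:
x₂ = (-3) / (-3) = 1
x₁ = (-8 - (-4)(1)) / 2 = -2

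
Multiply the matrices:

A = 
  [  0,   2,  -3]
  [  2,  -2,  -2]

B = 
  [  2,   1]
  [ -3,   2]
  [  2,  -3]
AB = 
  [-12,  13]
  [  6,   4]

A is 2×3 and B is 3×2, so AB is 2×2. Each entry is (row of A)·(column of B):
AB[1,1] = (0)(2) + (2)(-3) + (-3)(2) = -12
AB[1,2] = (0)(1) + (2)(2) + (-3)(-3) = 13
AB[2,1] = (2)(2) + (-2)(-3) + (-2)(2) = 6
AB[2,2] = (2)(1) + (-2)(2) + (-2)(-3) = 4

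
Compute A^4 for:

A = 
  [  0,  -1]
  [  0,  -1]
A² = A·A:
A²[1,1] = (0)(0) + (-1)(0) = 0
A²[1,2] = (0)(-1) + (-1)(-1) = 1
A²[2,1] = (0)(0) + (-1)(0) = 0
A²[2,2] = (0)(-1) + (-1)(-1) = 1
A² = 
  [  0,   1]
  [  0,   1]

A^3 = A^2·A:
A^3[1,1] = (0)(0) + (1)(0) = 0
A^3[1,2] = (0)(-1) + (1)(-1) = -1
A^3[2,1] = (0)(0) + (1)(0) = 0
A^3[2,2] = (0)(-1) + (1)(-1) = -1
A^3 = 
  [  0,  -1]
  [  0,  -1]

A^4 = A^3·A:
A^4[1,1] = (0)(0) + (-1)(0) = 0
A^4[1,2] = (0)(-1) + (-1)(-1) = 1
A^4[2,1] = (0)(0) + (-1)(0) = 0
A^4[2,2] = (0)(-1) + (-1)(-1) = 1
A^4 = 
  [  0,   1]
  [  0,   1]

Therefore
A^4 = 
  [  0,   1]
  [  0,   1]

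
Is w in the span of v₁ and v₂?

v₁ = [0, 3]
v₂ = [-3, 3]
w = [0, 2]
Yes

Form the augmented matrix and row-reduce:
[v₁|v₂|w] = 
  [  0,  -3,   0]
  [  3,   3,   2]
Swap R1 ↔ R2
REF = 
  [  3,   3,   2]
  [  0,  -3,   0]

No row of the form [0 0 | nonzero], so the system is consistent. Back-substitution gives c₁ = 2/3, c₂ = 0: w = (2/3)·v₁ + (0)·v₂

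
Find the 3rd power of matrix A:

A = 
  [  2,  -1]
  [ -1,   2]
A^3 = 
  [ 14, -13]
  [-13,  14]

A² = A·A:
A²[1,1] = (2)(2) + (-1)(-1) = 5
A²[1,2] = (2)(-1) + (-1)(2) = -4
A²[2,1] = (-1)(2) + (2)(-1) = -4
A²[2,2] = (-1)(-1) + (2)(2) = 5
A² = 
  [  5,  -4]
  [ -4,   5]

A^3 = A^2·A:
A^3[1,1] = (5)(2) + (-4)(-1) = 14
A^3[1,2] = (5)(-1) + (-4)(2) = -13
A^3[2,1] = (-4)(2) + (5)(-1) = -13
A^3[2,2] = (-4)(-1) + (5)(2) = 14
A^3 = 
  [ 14, -13]
  [-13,  14]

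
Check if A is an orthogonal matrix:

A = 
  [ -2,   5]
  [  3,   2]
No

AᵀA = 
  [ 13,  -4]
  [ -4,  29]
≠ I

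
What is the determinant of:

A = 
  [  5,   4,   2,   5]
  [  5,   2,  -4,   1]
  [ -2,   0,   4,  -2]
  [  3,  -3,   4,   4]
Cofactor expansion along row 1: det(A) = a₁₁M₁₁ - a₁₂M₁₂ + a₁₃M₁₃ - a₁₄M₁₄

M₁₁ = det[[2, -4, 1]; [0, 4, -2]; [-3, 4, 4]]
  = (2)·((4)(4) - (-2)(4)) - (-4)·((0)(4) - (-2)(-3)) + (1)·((0)(4) - (4)(-3))
  = (2)(24) - (-4)(-6) + (1)(12)
  = 36
M₁₂ = det[[5, -4, 1]; [-2, 4, -2]; [3, 4, 4]]
  = (5)·((4)(4) - (-2)(4)) - (-4)·((-2)(4) - (-2)(3)) + (1)·((-2)(4) - (4)(3))
  = (5)(24) - (-4)(-2) + (1)(-20)
  = 92
M₁₃ = det[[5, 2, 1]; [-2, 0, -2]; [3, -3, 4]]
  = (5)·((0)(4) - (-2)(-3)) - (2)·((-2)(4) - (-2)(3)) + (1)·((-2)(-3) - (0)(3))
  = (5)(-6) - (2)(-2) + (1)(6)
  = -20
M₁₄ = det[[5, 2, -4]; [-2, 0, 4]; [3, -3, 4]]
  = (5)·((0)(4) - (4)(-3)) - (2)·((-2)(4) - (4)(3)) + (-4)·((-2)(-3) - (0)(3))
  = (5)(12) - (2)(-20) + (-4)(6)
  = 76

det(A) = (5)(36) - (4)(92) + (2)(-20) - (5)(76) = -608

det(A) = -608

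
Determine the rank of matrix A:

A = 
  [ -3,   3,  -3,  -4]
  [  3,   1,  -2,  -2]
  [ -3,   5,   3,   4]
Row reduce:
R2 → R2 + (1)·R1
R3 → R3 - (1)·R1
R3 → R3 - (1/2)·R2
REF = 
  [  -3,    3,   -3,   -4]
  [   0,    4,   -5,   -6]
  [   0,    0, 17/2,   11]
Pivot columns: 1, 2, 3 → 3 pivots.

rank(A) = 3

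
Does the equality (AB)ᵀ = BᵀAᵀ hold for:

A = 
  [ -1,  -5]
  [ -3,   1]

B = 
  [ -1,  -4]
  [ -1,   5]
Yes

(AB)ᵀ = 
  [  6,   2]
  [-21,  17]

BᵀAᵀ = 
  [  6,   2]
  [-21,  17]

Both sides are equal — this is the standard identity (AB)ᵀ = BᵀAᵀ, which holds for all A, B.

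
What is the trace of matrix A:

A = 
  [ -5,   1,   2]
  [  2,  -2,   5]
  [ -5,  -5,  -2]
-9

tr(A) = -5 + -2 + -2 = -9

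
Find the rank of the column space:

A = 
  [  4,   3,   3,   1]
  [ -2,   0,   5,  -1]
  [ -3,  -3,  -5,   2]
Row reduce:
R2 → R2 + (1/2)·R1
R3 → R3 + (3/4)·R1
R3 → R3 + (1/2)·R2
REF = 
  [   4,    3,    3,    1]
  [   0,  3/2, 13/2, -1/2]
  [   0,    0,  1/2,  5/2]
Pivot columns: 1, 2, 3 → 3 pivots.
dim(Col(A)) = number of pivot columns = 3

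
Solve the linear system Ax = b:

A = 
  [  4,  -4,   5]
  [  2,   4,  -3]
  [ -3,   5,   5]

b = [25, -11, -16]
Row reduce the augmented matrix [A|b]:
R2 → R2 - (1/2)·R1
R3 → R3 + (3/4)·R1
R3 → R3 - (1/3)·R2
REF = 
  [     4,     -4,      5,     25]
  [     0,      6,  -11/2,  -47/2]
  [     0,      0, 127/12, 127/12]

Back-substitution:
x₃ = (127/12) / (127/12) = 1
x₂ = (-47/2 - (-11/2)(1)) / 6 = -3
x₁ = (25 - (-4)(-3) - (5)(1)) / 4 = 2

x = [2, -3, 1]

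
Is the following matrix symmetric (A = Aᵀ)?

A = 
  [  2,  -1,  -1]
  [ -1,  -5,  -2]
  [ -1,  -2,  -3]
Yes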